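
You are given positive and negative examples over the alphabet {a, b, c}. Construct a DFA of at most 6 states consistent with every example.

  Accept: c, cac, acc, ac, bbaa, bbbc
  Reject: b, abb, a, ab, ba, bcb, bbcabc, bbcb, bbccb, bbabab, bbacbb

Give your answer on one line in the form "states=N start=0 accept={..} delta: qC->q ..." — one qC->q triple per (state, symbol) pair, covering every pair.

states=5 start=0 accept={2} delta: 0a->0 0b->1 0c->2 1a->0 1b->3 1c->0 2a->0 2b->0 2c->2 3a->4 3b->0 3c->0 4a->2 4b->0 4c->0

Grow the machine one transition at a time. Run the examples from 0; the earliest place one falls off (shortest prefix, ties alphabetical) gets sent to the lowest-numbered state that keeps every Accept/Reject pair distinguishable — a pair clashes when both reach the same state with identical unread suffix — and to a fresh state only if none does.
a: 0a undefined. 0a->0: ok.
b: 0b undefined. 0b->0: no, bbaa/b meet in 0. Open state 1: 0b->1.
c: 0c undefined. 0c->0: no, c/a meet in 0. 0c->1: no, c/b meet in 1. Open state 2: 0c->2.
ba: 1a undefined. 1a->0: ok.
bb: 1b undefined. 1b->0: no, bbaa/abb meet in 0. 1b->1: no, bbaa/a meet in 0. 1b->2: no, c/abb meet in 2. Open state 3: 1b->3.
bc: 1c undefined. 1c->0: ok.
ca: 2a undefined. 2a->0: ok.
acc: 2c undefined. 2c->0: no, acc/a meet in 0. 2c->1: no, acc/b meet in 1. 2c->2: ok.
bba: 3a undefined. 3a->0: no, bbaa/a meet in 0. 3a->1: no, bbaa/a meet in 0. 3a->2: no, bbaa/a meet in 0. 3a->3: no, bbaa/abb meet in 3. Open state 4: 3a->4.
bbb: 3b undefined. 3b->0: ok.
bbc: 3c undefined. 3c->0: ok.
bbaa: 4a undefined. 4a->0: no, bbaa/a meet in 0. 4a->1: no, bbaa/b meet in 1. 4a->2: ok.
bbab: 4b undefined. 4b->0: ok.
bbac: 4c undefined. 4c->0: ok.
bbccb: 2b undefined. 2b->0: ok.
All examples now run through 5 states with every (state, symbol) defined. Accept strings end in {2}, Reject strings end in {0,1,3}; accept={2}.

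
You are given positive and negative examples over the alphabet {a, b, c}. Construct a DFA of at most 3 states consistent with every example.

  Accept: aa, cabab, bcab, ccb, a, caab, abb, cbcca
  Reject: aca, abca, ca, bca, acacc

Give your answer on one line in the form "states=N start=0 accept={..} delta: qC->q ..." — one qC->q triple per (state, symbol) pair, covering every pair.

states=2 start=0 accept={0} delta: 0a->0 0b->0 0c->1 1a->1 1b->0 1c->0

State merging on the prefix tree: take the shortest (then alphabetical) example prefix whose next move is undefined and point that move at state 0, else 1, else 2, ...; a target is out if some Accept/Reject pair would then sit in one state with the same input left (inseparable). If every existing state is out, open a new one.
a: 0a undefined. 0a->0: ok.
b: 0b undefined. 0b->0: ok.
c: 0c undefined. 0c->0: no, aa/aca meet in 0. Open state 1: 0c->1.
ca: 1a undefined. 1a->0: no, aa/aca meet in 0. 1a->1: ok.
cb: 1b undefined. 1b->0: ok.
cc: 1c undefined. 1c->0: ok.
All examples now run through 2 states with every (state, symbol) defined. Accept strings end in {0}, Reject strings end in {1}; accept={0}.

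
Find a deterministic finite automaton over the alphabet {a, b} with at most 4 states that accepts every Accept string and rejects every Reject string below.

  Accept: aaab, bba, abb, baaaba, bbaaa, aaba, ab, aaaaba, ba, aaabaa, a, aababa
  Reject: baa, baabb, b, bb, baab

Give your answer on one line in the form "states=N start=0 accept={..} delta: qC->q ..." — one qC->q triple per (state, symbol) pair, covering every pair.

Fold the examples into a partial DFA from state 0: repeatedly fix the first undefined (state, symbol) met by the shortest-then-alphabetical prefix, trying targets in increasing order and rejecting any under which an Accept and a Reject string meet in one state with the same remainder; add a state when all current targets are rejected. Accepting states are where Accept strings end.
a: 0a undefined. 0a->0: no, aaab/b meet in 0 with "b" left. Open state 1: 0a->1.
b: 0b undefined. 0b->0: ok.
aa: 1a undefined. 1a->0: ok.
ab: 1b undefined. 1b->0: no, aaab/baa meet in 0. 1b->1: no, baaaba/baa meet in 0. Open state 2: 1b->2.
abb: 2b undefined. 2b->0: no, abb/baa meet in 0. 2b->1: ok.
aaaba: 2a undefined. 2a->0: no, baaaba/baa meet in 0. 2a->1: no, aaabaa/baa meet in 0. 2a->2: ok.
All examples now run through 3 states with every (state, symbol) defined. Accept strings end in {1,2}, Reject strings end in {0}; accept={1,2}.

states=3 start=0 accept={1,2} delta: 0a->1 0b->0 1a->0 1b->2 2a->2 2b->1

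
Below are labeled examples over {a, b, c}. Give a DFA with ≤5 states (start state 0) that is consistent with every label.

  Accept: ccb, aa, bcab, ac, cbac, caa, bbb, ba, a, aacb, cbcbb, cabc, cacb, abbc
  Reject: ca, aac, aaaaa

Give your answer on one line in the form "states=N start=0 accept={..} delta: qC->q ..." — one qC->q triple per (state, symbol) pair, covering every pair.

Grow the machine one transition at a time. Run the examples from 0; the earliest place one falls off (shortest prefix, ties alphabetical) gets sent to the lowest-numbered state that keeps every Accept/Reject pair distinguishable — a pair clashes when both reach the same state with identical unread suffix — and to a fresh state only if none does.
a: 0a undefined. 0a->0: no, aa/aaaaa meet in 0. Open state 1: 0a->1.
b: 0b undefined. 0b->0: ok.
c: 0c undefined. 0c->0: no, ba/ca meet in 1. 0c->1: no, aa/ca meet in 1 with "a" left. Open state 2: 0c->2.
aa: 1a undefined. 1a->0: no, ba/aaaaa meet in 1. 1a->1: no, aa/aaaaa meet in 1. 1a->2: ok.
ab: 1b undefined. 1b->0: ok.
ac: 1c undefined. 1c->0: ok.
ca: 2a undefined. 2a->0: no, aa/aaaaa meet in 2. 2a->1: no, ba/ca meet in 1. 2a->2: no, aa/ca meet in 2. Open state 3: 2a->3.
cb: 2b undefined. 2b->0: ok.
cc: 2c undefined. 2c->0: no, ccb/aac meet in 0. 2c->1: no, ba/aac meet in 1. 2c->2: no, aa/aac meet in 2. 2c->3: ok.
caa: 3a undefined. 3a->0: no, ba/aaaaa meet in 1. 3a->1: no, aa/aaaaa meet in 2. 3a->2: ok.
cab: 3b undefined. 3b->0: ok.
cac: 3c undefined. 3c->0: ok.
All examples now run through 4 states with every (state, symbol) defined. Accept strings end in {0,1,2}, Reject strings end in {3}; accept={0,1,2}.

states=4 start=0 accept={0,1,2} delta: 0a->1 0b->0 0c->2 1a->2 1b->0 1c->0 2a->3 2b->0 2c->3 3a->2 3b->0 3c->0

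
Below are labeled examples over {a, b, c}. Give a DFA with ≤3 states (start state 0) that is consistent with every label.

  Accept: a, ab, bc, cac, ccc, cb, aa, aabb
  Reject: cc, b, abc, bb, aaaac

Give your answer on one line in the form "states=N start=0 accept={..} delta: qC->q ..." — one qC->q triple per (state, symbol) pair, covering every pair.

State merging on the prefix tree: take the shortest (then alphabetical) example prefix whose next move is undefined and point that move at state 0, else 1, else 2, ...; a target is out if some Accept/Reject pair would then sit in one state with the same input left (inseparable). If every existing state is out, open a new one.
a: 0a undefined. 0a->0: no, ab/b meet in 0 with "b" left. Open state 1: 0a->1.
b: 0b undefined. 0b->0: ok.
c: 0c undefined. 0c->0: no, bc/cc meet in 0. 0c->1: ok.
aa: 1a undefined. 1a->0: no, a/aaaac meet in 1. 1a->1: no, cac/cc meet in 1 with "c" left. Open state 2: 1a->2.
ab: 1b undefined. 1b->0: no, a/abc meet in 1. 1b->1: ok.
cc: 1c undefined. 1c->0: ok.
aaa: 2a undefined. 2a->0: ok.
aab: 2b undefined. 2b->0: no, aabb/cc meet in 0. 2b->1: ok.
cac: 2c undefined. 2c->0: no, cac/cc meet in 0. 2c->1: ok.
All examples now run through 3 states with every (state, symbol) defined. Accept strings end in {1,2}, Reject strings end in {0}; accept={1,2}.

states=3 start=0 accept={1,2} delta: 0a->1 0b->0 0c->1 1a->2 1b->1 1c->0 2a->0 2b->1 2c->1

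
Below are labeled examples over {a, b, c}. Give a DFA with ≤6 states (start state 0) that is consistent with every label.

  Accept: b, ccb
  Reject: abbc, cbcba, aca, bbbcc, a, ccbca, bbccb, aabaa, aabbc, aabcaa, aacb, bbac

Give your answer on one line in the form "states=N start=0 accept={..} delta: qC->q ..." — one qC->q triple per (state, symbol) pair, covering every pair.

states=3 start=0 accept={1} delta: 0a->0 0b->1 0c->1 1a->0 1b->2 1c->0 2a->1 2b->0 2c->0

Grow the machine one transition at a time. Run the examples from 0; the earliest place one falls off (shortest prefix, ties alphabetical) gets sent to the lowest-numbered state that keeps every Accept/Reject pair distinguishable — a pair clashes when both reach the same state with identical unread suffix — and to a fresh state only if none does.
a: 0a undefined. 0a->0: ok.
b: 0b undefined. 0b->0: no, b/a meet in 0. Open state 1: 0b->1.
c: 0c undefined. 0c->0: no, b/aacb meet in 1. 0c->1: ok.
bb: 1b undefined. 1b->0: no, b/abbc meet in 1. 1b->1: no, b/aacb meet in 1. Open state 2: 1b->2.
cc: 1c undefined. 1c->0: ok.
aca: 1a undefined. 1a->0: ok.
bba: 2a undefined. 2a->0: no, b/bbac meet in 1. 2a->1: ok.
bbb: 2b undefined. 2b->0: ok.
bbc: 2c undefined. 2c->0: ok.
All examples now run through 3 states with every (state, symbol) defined. Accept strings end in {1}, Reject strings end in {0,2}; accept={1}.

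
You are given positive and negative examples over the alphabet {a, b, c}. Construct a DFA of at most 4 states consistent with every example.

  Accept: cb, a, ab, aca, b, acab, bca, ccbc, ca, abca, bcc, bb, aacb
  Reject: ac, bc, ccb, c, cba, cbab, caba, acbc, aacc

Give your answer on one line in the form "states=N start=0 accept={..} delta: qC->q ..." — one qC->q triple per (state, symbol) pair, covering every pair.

states=4 start=0 accept={0,1} delta: 0a->0 0b->1 0c->2 1a->3 1b->0 1c->3 2a->0 2b->1 2c->3 3a->0 3b->3 3c->0

Grow the machine one transition at a time. Run the examples from 0; the earliest place one falls off (shortest prefix, ties alphabetical) gets sent to the lowest-numbered state that keeps every Accept/Reject pair distinguishable — a pair clashes when both reach the same state with identical unread suffix — and to a fresh state only if none does.
a: 0a undefined. 0a->0: ok.
b: 0b undefined. 0b->0: no, bcc/aacc meet in 0 with "cc" left. Open state 1: 0b->1.
c: 0c undefined. 0c->0: no, cb/ccb meet in 1. 0c->1: no, ab/ac meet in 1. Open state 2: 0c->2.
bb: 1b undefined. 1b->0: ok.
bc: 1c undefined. 1c->0: no, a/bc meet in 0. 1c->1: no, ab/bc meet in 1. 1c->2: no, bcc/aacc meet in 2 with "c" left. Open state 3: 1c->3.
ca: 2a undefined. 2a->0: ok.
cb: 2b undefined. 2b->0: no, cb/cba meet in 0. 2b->1: ok.
cc: 2c undefined. 2c->0: no, cb/ccb meet in 1. 2c->1: no, cb/aacc meet in 1. 2c->2: no, cb/ccb meet in 1. 2c->3: ok.
bca: 3a undefined. 3a->0: ok.
bcc: 3c undefined. 3c->0: ok.
cba: 1a undefined. 1a->0: no, cb/cbab meet in 1. 1a->1: no, cb/cba meet in 1. 1a->2: no, cb/cbab meet in 1. 1a->3: ok.
ccb: 3b undefined. 3b->0: no, a/ccb meet in 0. 3b->1: no, cb/ccb meet in 1. 3b->2: no, ccbc/bc meet in 3. 3b->3: ok.
All examples now run through 4 states with every (state, symbol) defined. Accept strings end in {0,1}, Reject strings end in {2,3}; accept={0,1}.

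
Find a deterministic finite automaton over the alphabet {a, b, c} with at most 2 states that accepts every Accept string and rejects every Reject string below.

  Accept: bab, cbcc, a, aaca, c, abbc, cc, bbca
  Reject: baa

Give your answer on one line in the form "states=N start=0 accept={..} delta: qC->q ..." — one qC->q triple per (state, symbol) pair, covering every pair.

Grow the machine one transition at a time. Run the examples from 0; the earliest place one falls off (shortest prefix, ties alphabetical) gets sent to the lowest-numbered state that keeps every Accept/Reject pair distinguishable — a pair clashes when both reach the same state with identical unread suffix — and to a fresh state only if none does.
a: 0a undefined. 0a->0: ok.
b: 0b undefined. 0b->0: no, bab/baa meet in 0. Open state 1: 0b->1.
c: 0c undefined. 0c->0: ok.
ba: 1a undefined. 1a->0: no, a/baa meet in 0. 1a->1: ok.
bb: 1b undefined. 1b->0: ok.
cbc: 1c undefined. 1c->0: ok.
All examples now run through 2 states with every (state, symbol) defined. Accept strings end in {0}, Reject strings end in {1}; accept={0}.

states=2 start=0 accept={0} delta: 0a->0 0b->1 0c->0 1a->1 1b->0 1c->0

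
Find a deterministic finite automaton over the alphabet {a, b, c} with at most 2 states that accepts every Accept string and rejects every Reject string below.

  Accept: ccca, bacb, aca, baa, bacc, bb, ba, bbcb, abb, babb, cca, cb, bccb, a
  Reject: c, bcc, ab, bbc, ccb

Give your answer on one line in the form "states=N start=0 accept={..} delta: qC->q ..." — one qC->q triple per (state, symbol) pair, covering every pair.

State merging on the prefix tree: take the shortest (then alphabetical) example prefix whose next move is undefined and point that move at state 0, else 1, else 2, ...; a target is out if some Accept/Reject pair would then sit in one state with the same input left (inseparable). If every existing state is out, open a new one.
a: 0a undefined. 0a->0: ok.
b: 0b undefined. 0b->0: no, baa/ab meet in 0. Open state 1: 0b->1.
c: 0c undefined. 0c->0: no, ccca/c meet in 0. 0c->1: ok.
ba: 1a undefined. 1a->0: ok.
bb: 1b undefined. 1b->0: ok.
bc: 1c undefined. 1c->0: ok.
All examples now run through 2 states with every (state, symbol) defined. Accept strings end in {0}, Reject strings end in {1}; accept={0}.

states=2 start=0 accept={0} delta: 0a->0 0b->1 0c->1 1a->0 1b->0 1c->0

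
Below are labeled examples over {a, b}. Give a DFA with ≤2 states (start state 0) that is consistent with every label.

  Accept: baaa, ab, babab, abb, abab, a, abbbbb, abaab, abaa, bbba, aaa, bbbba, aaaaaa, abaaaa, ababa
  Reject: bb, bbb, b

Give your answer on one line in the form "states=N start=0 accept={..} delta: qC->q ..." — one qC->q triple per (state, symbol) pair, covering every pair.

Grow the machine one transition at a time. Run the examples from 0; the earliest place one falls off (shortest prefix, ties alphabetical) gets sent to the lowest-numbered state that keeps every Accept/Reject pair distinguishable — a pair clashes when both reach the same state with identical unread suffix — and to a fresh state only if none does.
a: 0a undefined. 0a->0: no, ab/b meet in 0 with "b" left. Open state 1: 0a->1.
b: 0b undefined. 0b->0: ok.
aa: 1a undefined. 1a->0: no, aaaaaa/bb meet in 0. 1a->1: ok.
ab: 1b undefined. 1b->0: no, ab/bb meet in 0. 1b->1: ok.
All examples now run through 2 states with every (state, symbol) defined. Accept strings end in {1}, Reject strings end in {0}; accept={1}.

states=2 start=0 accept={1} delta: 0a->1 0b->0 1a->1 1b->1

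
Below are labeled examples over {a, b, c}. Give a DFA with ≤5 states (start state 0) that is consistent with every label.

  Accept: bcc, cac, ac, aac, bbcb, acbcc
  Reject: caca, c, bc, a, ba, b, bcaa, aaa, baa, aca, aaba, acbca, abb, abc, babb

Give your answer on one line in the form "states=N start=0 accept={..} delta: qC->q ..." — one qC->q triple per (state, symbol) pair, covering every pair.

Grow the machine one transition at a time. Run the examples from 0; the earliest place one falls off (shortest prefix, ties alphabetical) gets sent to the lowest-numbered state that keeps every Accept/Reject pair distinguishable — a pair clashes when both reach the same state with identical unread suffix — and to a fresh state only if none does.
a: 0a undefined. 0a->0: no, ac/c meet in 0 with "c" left. Open state 1: 0a->1.
b: 0b undefined. 0b->0: ok.
c: 0c undefined. 0c->0: no, bcc/c meet in 0. 0c->1: ok.
aa: 1a undefined. 1a->0: no, cac/c meet in 1. 1a->1: ok.
ab: 1b undefined. 1b->0: no, bbcb/b meet in 0. 1b->1: no, bcc/abc meet in 1 with "c" left. Open state 2: 1b->2.
ac: 1c undefined. 1c->0: no, bcc/b meet in 0. 1c->1: no, bcc/caca meet in 1. 1c->2: ok.
abb: 2b undefined. 2b->0: ok.
abc: 2c undefined. 2c->0: ok.
aca: 2a undefined. 2a->0: ok.
All examples now run through 3 states with every (state, symbol) defined. Accept strings end in {2}, Reject strings end in {0,1}; accept={2}.

states=3 start=0 accept={2} delta: 0a->1 0b->0 0c->1 1a->1 1b->2 1c->2 2a->0 2b->0 2c->0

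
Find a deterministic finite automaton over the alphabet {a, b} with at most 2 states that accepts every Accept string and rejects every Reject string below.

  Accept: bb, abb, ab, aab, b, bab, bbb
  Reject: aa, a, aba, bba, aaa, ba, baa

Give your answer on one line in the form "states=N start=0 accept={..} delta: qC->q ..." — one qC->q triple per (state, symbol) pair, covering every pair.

Fold the examples into a partial DFA from state 0: repeatedly fix the first undefined (state, symbol) met by the shortest-then-alphabetical prefix, trying targets in increasing order and rejecting any under which an Accept and a Reject string meet in one state with the same remainder; add a state when all current targets are rejected. Accepting states are where Accept strings end.
a: 0a undefined. 0a->0: ok.
b: 0b undefined. 0b->0: no, bb/aa meet in 0. Open state 1: 0b->1.
ba: 1a undefined. 1a->0: ok.
bb: 1b undefined. 1b->0: no, bb/aa meet in 0. 1b->1: ok.
All examples now run through 2 states with every (state, symbol) defined. Accept strings end in {1}, Reject strings end in {0}; accept={1}.

states=2 start=0 accept={1} delta: 0a->0 0b->1 1a->0 1b->1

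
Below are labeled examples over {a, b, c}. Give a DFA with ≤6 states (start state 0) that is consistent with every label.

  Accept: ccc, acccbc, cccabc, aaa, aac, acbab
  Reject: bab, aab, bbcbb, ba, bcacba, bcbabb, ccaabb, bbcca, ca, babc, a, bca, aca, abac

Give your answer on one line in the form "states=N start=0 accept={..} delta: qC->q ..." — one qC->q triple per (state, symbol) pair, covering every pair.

State merging on the prefix tree: take the shortest (then alphabetical) example prefix whose next move is undefined and point that move at state 0, else 1, else 2, ...; a target is out if some Accept/Reject pair would then sit in one state with the same input left (inseparable). If every existing state is out, open a new one.
a: 0a undefined. 0a->0: no, aaa/a meet in 0. Open state 1: 0a->1.
b: 0b undefined. 0b->0: ok.
c: 0c undefined. 0c->0: no, ccc/bbcbb meet in 0. 0c->1: ok.
aa: 1a undefined. 1a->0: no, aaa/ba meet in 1. 1a->1: no, aaa/ba meet in 1. Open state 2: 1a->2.
ab: 1b undefined. 1b->0: ok.
ac: 1c undefined. 1c->0: no, ccc/ba meet in 1. 1c->1: no, ccc/ba meet in 1. 1c->2: no, aaa/bbcca meet in 2 with "a" left. Open state 3: 1c->3.
aaa: 2a undefined. 2a->0: no, aaa/bab meet in 0. 2a->1: no, aaa/ba meet in 1. 2a->2: no, aaa/ca meet in 2. 2a->3: no, aaa/abac meet in 3. Open state 4: 2a->4.
aab: 2b undefined. 2b->0: ok.
aac: 2c undefined. 2c->0: no, aac/bab meet in 0. 2c->1: no, aac/ba meet in 1. 2c->2: no, aac/ca meet in 2. 2c->3: no, aac/abac meet in 3. 2c->4: ok.
aca: 3a undefined. 3a->0: ok.
acb: 3b undefined. 3b->0: no, acbab/bab meet in 0. 3b->1: no, acbab/bab meet in 0. 3b->2: ok.
acc: 3c undefined. 3c->0: no, ccc/bab meet in 0. 3c->1: no, ccc/ba meet in 1. 3c->2: no, ccc/ca meet in 2. 3c->3: no, ccc/abac meet in 3. 3c->4: ok.
accc: 4c undefined. 4c->0: no, acccbc/ba meet in 1. 4c->1: no, acccbc/ba meet in 1. 4c->2: no, acccbc/ba meet in 1. 4c->3: ok.
ccca: 4a undefined. 4a->0: no, cccabc/ba meet in 1. 4a->1: no, cccabc/ba meet in 1. 4a->2: no, cccabc/ba meet in 1. 4a->3: ok.
acbab: 4b undefined. 4b->0: no, acbab/bab meet in 0. 4b->1: no, acbab/ba meet in 1. 4b->2: no, ccc/bcacba meet in 4. 4b->3: no, acbab/abac meet in 3. 4b->4: ok.
All examples now run through 5 states with every (state, symbol) defined. Accept strings end in {4}, Reject strings end in {0,1,2,3}; accept={4}.

states=5 start=0 accept={4} delta: 0a->1 0b->0 0c->1 1a->2 1b->0 1c->3 2a->4 2b->0 2c->4 3a->0 3b->2 3c->4 4a->3 4b->4 4c->3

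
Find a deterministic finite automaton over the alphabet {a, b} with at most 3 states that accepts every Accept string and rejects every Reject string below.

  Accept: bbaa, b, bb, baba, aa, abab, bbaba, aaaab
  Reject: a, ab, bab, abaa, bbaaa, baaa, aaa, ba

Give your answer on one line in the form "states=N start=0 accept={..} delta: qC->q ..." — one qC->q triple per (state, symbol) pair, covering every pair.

Grow the machine one transition at a time. Run the examples from 0; the earliest place one falls off (shortest prefix, ties alphabetical) gets sent to the lowest-numbered state that keeps every Accept/Reject pair distinguishable — a pair clashes when both reach the same state with identical unread suffix — and to a fresh state only if none does.
a: 0a undefined. 0a->0: no, b/ab meet in 0 with "b" left. Open state 1: 0a->1.
b: 0b undefined. 0b->0: ok.
aa: 1a undefined. 1a->0: ok.
ab: 1b undefined. 1b->0: no, bbaa/ab meet in 0. 1b->1: ok.
All examples now run through 2 states with every (state, symbol) defined. Accept strings end in {0}, Reject strings end in {1}; accept={0}.

states=2 start=0 accept={0} delta: 0a->1 0b->0 1a->0 1b->1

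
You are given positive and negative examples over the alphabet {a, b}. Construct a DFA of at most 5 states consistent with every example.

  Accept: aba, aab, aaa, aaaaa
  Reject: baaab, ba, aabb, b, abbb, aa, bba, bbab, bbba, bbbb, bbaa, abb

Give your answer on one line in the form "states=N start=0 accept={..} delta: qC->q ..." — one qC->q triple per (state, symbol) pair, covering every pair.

State merging on the prefix tree: take the shortest (then alphabetical) example prefix whose next move is undefined and point that move at state 0, else 1, else 2, ...; a target is out if some Accept/Reject pair would then sit in one state with the same input left (inseparable). If every existing state is out, open a new one.
a: 0a undefined. 0a->0: no, aba/ba meet in 0 with "ba" left. Open state 1: 0a->1.
b: 0b undefined. 0b->0: ok.
aa: 1a undefined. 1a->0: no, aab/aabb meet in 0. 1a->1: no, aab/baaab meet in 1 with "b" left. Open state 2: 1a->2.
ab: 1b undefined. 1b->0: no, aba/ba meet in 1. 1b->1: no, aba/aa meet in 2. 1b->2: no, aab/abb meet in 2 with "b" left. Open state 3: 1b->3.
aaa: 2a undefined. 2a->0: no, aaa/baaab meet in 0. 2a->1: no, aaa/ba meet in 1. 2a->2: no, aab/baaab meet in 2 with "b" left. 2a->3: no, aaa/bbab meet in 3. Open state 4: 2a->4.
aab: 2b undefined. 2b->0: no, aab/aabb meet in 0. 2b->1: no, aab/ba meet in 1. 2b->2: no, aab/aabb meet in 2. 2b->3: no, aab/bbab meet in 3. 2b->4: ok.
aba: 3a undefined. 3a->0: no, aba/b meet in 0. 3a->1: no, aba/ba meet in 1. 3a->2: no, aba/aa meet in 2. 3a->3: no, aba/bbab meet in 3. 3a->4: ok.
abb: 3b undefined. 3b->0: ok.
aaaa: 4a undefined. 4a->0: no, aaaaa/ba meet in 1. 4a->1: no, aaaaa/aa meet in 2. 4a->2: ok.
aabb: 4b undefined. 4b->0: ok.
All examples now run through 5 states with every (state, symbol) defined. Accept strings end in {4}, Reject strings end in {0,1,2,3}; accept={4}.

states=5 start=0 accept={4} delta: 0a->1 0b->0 1a->2 1b->3 2a->4 2b->4 3a->4 3b->0 4a->2 4b->0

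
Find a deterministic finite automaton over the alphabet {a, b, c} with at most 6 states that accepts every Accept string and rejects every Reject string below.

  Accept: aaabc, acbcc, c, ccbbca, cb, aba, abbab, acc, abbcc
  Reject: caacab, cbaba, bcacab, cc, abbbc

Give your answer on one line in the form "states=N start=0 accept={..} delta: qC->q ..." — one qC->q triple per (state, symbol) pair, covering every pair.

State merging on the prefix tree: take the shortest (then alphabetical) example prefix whose next move is undefined and point that move at state 0, else 1, else 2, ...; a target is out if some Accept/Reject pair would then sit in one state with the same input left (inseparable). If every existing state is out, open a new one.
a: 0a undefined. 0a->0: no, acc/cc meet in 0 with "cc" left. Open state 1: 0a->1.
b: 0b undefined. 0b->0: ok.
c: 0c undefined. 0c->0: no, c/cc meet in 0. 0c->1: ok.
aa: 1a undefined. 1a->0: ok.
ab: 1b undefined. 1b->0: no, aaabc/cbaba meet in 1. 1b->1: no, aaabc/cc meet in 1 with "c" left. Open state 2: 1b->2.
ac: 1c undefined. 1c->0: no, acbcc/bcacab meet in 0. 1c->1: no, c/cc meet in 1. 1c->2: no, cb/cc meet in 2. Open state 3: 1c->3.
aba: 2a undefined. 2a->0: no, c/cbaba meet in 1. 2a->1: no, c/cbaba meet in 1. 2a->2: ok.
abb: 2b undefined. 2b->0: no, c/cbaba meet in 1. 2b->1: no, aaabc/abbbc meet in 2 with "c" left. 2b->2: no, aaabc/abbbc meet in 2 with "c" left. 2b->3: no, abbab/caacab meet in 3 with "ab" left. Open state 4: 2b->4.
acb: 3b undefined. 3b->0: no, acbcc/cc meet in 3. 3b->1: ok.
acc: 3c undefined. 3c->0: no, acbcc/bcacab meet in 0. 3c->1: ok.
abba: 4a undefined. 4a->0: no, abbab/cbaba meet in 0. 4a->1: no, acbcc/cbaba meet in 1. 4a->2: no, cb/cbaba meet in 2. 4a->3: ok.
abbb: 4b undefined. 4b->0: no, acbcc/abbbc meet in 1. 4b->1: ok.
abbc: 4c undefined. 4c->0: ok.
aaabc: 2c undefined. 2c->0: no, aaabc/bcacab meet in 0. 2c->1: no, ccbbca/bcacab meet in 0. 2c->2: ok.
caaca: 3a undefined. 3a->0: ok.
All examples now run through 5 states with every (state, symbol) defined. Accept strings end in {1,2}, Reject strings end in {0,3}; accept={1,2}.

states=5 start=0 accept={1,2} delta: 0a->1 0b->0 0c->1 1a->0 1b->2 1c->3 2a->2 2b->4 2c->2 3a->0 3b->1 3c->1 4a->3 4b->1 4c->0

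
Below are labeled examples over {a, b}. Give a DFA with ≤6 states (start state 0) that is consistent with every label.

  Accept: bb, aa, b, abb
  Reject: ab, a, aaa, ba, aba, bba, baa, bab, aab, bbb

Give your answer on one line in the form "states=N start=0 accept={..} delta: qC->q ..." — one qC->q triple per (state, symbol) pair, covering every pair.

State merging on the prefix tree: take the shortest (then alphabetical) example prefix whose next move is undefined and point that move at state 0, else 1, else 2, ...; a target is out if some Accept/Reject pair would then sit in one state with the same input left (inseparable). If every existing state is out, open a new one.
a: 0a undefined. 0a->0: no, aa/a meet in 0. Open state 1: 0a->1.
b: 0b undefined. 0b->0: no, bb/bbb meet in 0. 0b->1: no, bb/ab meet in 1 with "b" left. Open state 2: 0b->2.
aa: 1a undefined. 1a->0: no, b/aab meet in 2. 1a->1: no, aa/a meet in 1. 1a->2: no, bb/aab meet in 2 with "b" left. Open state 3: 1a->3.
ab: 1b undefined. 1b->0: ok.
ba: 2a undefined. 2a->0: no, b/bab meet in 2. 2a->1: no, aa/baa meet in 3. 2a->2: no, bb/bab meet in 2 with "b" left. 2a->3: no, aa/ba meet in 3. Open state 4: 2a->4.
bb: 2b undefined. 2b->0: no, bb/ab meet in 0. 2b->1: no, bb/a meet in 1. 2b->2: no, bb/bbb meet in 2. 2b->3: ok.
aaa: 3a undefined. 3a->0: ok.
aab: 3b undefined. 3b->0: ok.
baa: 4a undefined. 4a->0: ok.
bab: 4b undefined. 4b->0: ok.
All examples now run through 5 states with every (state, symbol) defined. Accept strings end in {2,3}, Reject strings end in {0,1,4}; accept={2,3}.

states=5 start=0 accept={2,3} delta: 0a->1 0b->2 1a->3 1b->0 2a->4 2b->3 3a->0 3b->0 4a->0 4b->0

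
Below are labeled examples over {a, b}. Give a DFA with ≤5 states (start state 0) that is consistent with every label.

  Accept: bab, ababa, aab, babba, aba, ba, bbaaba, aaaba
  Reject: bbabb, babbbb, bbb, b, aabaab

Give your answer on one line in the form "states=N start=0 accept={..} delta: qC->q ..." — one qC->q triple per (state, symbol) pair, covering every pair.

states=3 start=0 accept={1,2} delta: 0a->1 0b->0 1a->1 1b->2 2a->2 2b->0

Grow the machine one transition at a time. Run the examples from 0; the earliest place one falls off (shortest prefix, ties alphabetical) gets sent to the lowest-numbered state that keeps every Accept/Reject pair distinguishable — a pair clashes when both reach the same state with identical unread suffix — and to a fresh state only if none does.
a: 0a undefined. 0a->0: no, aab/b meet in 0 with "b" left. Open state 1: 0a->1.
b: 0b undefined. 0b->0: ok.
aa: 1a undefined. 1a->0: no, aab/bbb meet in 0. 1a->1: ok.
ab: 1b undefined. 1b->0: no, bab/bbabb meet in 0. 1b->1: no, bab/bbabb meet in 1. Open state 2: 1b->2.
aba: 2a undefined. 2a->0: no, bab/aabaab meet in 2. 2a->1: no, bab/aabaab meet in 2. 2a->2: ok.
abab: 2b undefined. 2b->0: ok.
All examples now run through 3 states with every (state, symbol) defined. Accept strings end in {1,2}, Reject strings end in {0}; accept={1,2}.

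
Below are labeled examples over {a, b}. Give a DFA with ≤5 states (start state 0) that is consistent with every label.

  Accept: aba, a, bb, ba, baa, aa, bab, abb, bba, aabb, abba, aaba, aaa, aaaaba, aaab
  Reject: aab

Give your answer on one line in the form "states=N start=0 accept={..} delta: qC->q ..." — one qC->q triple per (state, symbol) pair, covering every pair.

Grow the machine one transition at a time. Run the examples from 0; the earliest place one falls off (shortest prefix, ties alphabetical) gets sent to the lowest-numbered state that keeps every Accept/Reject pair distinguishable — a pair clashes when both reach the same state with identical unread suffix — and to a fresh state only if none does.
a: 0a undefined. 0a->0: no, aaab/aab meet in 0 with "b" left. Open state 1: 0a->1.
b: 0b undefined. 0b->0: ok.
aa: 1a undefined. 1a->0: no, bb/aab meet in 0. 1a->1: no, bab/aab meet in 1 with "b" left. Open state 2: 1a->2.
ab: 1b undefined. 1b->0: ok.
aaa: 2a undefined. 2a->0: ok.
aab: 2b undefined. 2b->0: no, bb/aab meet in 0. 2b->1: no, aba/aab meet in 1. 2b->2: no, baa/aab meet in 2. Open state 3: 2b->3.
aaba: 3a undefined. 3a->0: ok.
aabb: 3b undefined. 3b->0: ok.
All examples now run through 4 states with every (state, symbol) defined. Accept strings end in {0,1,2}, Reject strings end in {3}; accept={0,1,2}.

states=4 start=0 accept={0,1,2} delta: 0a->1 0b->0 1a->2 1b->0 2a->0 2b->3 3a->0 3b->0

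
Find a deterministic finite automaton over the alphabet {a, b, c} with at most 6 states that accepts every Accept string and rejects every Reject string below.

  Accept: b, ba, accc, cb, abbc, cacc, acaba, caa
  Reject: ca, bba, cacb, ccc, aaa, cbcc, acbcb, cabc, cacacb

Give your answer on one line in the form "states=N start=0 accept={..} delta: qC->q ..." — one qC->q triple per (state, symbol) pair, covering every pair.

Grow the machine one transition at a time. Run the examples from 0; the earliest place one falls off (shortest prefix, ties alphabetical) gets sent to the lowest-numbered state that keeps every Accept/Reject pair distinguishable — a pair clashes when both reach the same state with identical unread suffix — and to a fresh state only if none does.
a: 0a undefined. 0a->0: no, accc/ccc meet in 0 with "ccc" left. Open state 1: 0a->1.
b: 0b undefined. 0b->0: no, ba/bba meet in 1. 0b->1: ok.
c: 0c undefined. 0c->0: no, b/ca meet in 1. 0c->1: no, ba/ca meet in 1 with "a" left. Open state 2: 0c->2.
aa: 1a undefined. 1a->0: no, b/aaa meet in 1. 1a->1: no, b/aaa meet in 1. 1a->2: ok.
ab: 1b undefined. 1b->0: no, b/bba meet in 1. 1b->1: no, ba/bba meet in 2. 1b->2: ok.
ac: 1c undefined. 1c->0: no, b/acbcb meet in 1. 1c->1: ok.
ca: 2a undefined. 2a->0: no, b/cabc meet in 1. 2a->1: no, b/ca meet in 1. 2a->2: no, ba/ca meet in 2. Open state 3: 2a->3.
cb: 2b undefined. 2b->0: ok.
cc: 2c undefined. 2c->0: no, b/acbcb meet in 1. 2c->1: no, b/ccc meet in 1. 2c->2: no, ba/ccc meet in 2. 2c->3: ok.
caa: 3a undefined. 3a->0: ok.
cab: 3b undefined. 3b->0: no, ba/cabc meet in 2. 3b->1: no, b/acbcb meet in 1. 3b->2: no, ba/acbcb meet in 2. 3b->3: ok.
cac: 3c undefined. 3c->0: no, b/cacb meet in 1. 3c->1: no, b/ccc meet in 1. 3c->2: no, ba/ccc meet in 2. 3c->3: no, cb/cacacb meet in 0. Open state 4: 3c->4.
caca: 4a undefined. 4a->0: no, cb/cacacb meet in 0. 4a->1: no, ba/cacacb meet in 2. 4a->2: ok.
cacb: 4b undefined. 4b->0: no, cb/cacb meet in 0. 4b->1: no, b/cacb meet in 1. 4b->2: no, ba/cacb meet in 2. 4b->3: ok.
cacc: 4c undefined. 4c->0: ok.
All examples now run through 5 states with every (state, symbol) defined. Accept strings end in {0,1,2}, Reject strings end in {3,4}; accept={0,1,2}.

states=5 start=0 accept={0,1,2} delta: 0a->1 0b->1 0c->2 1a->2 1b->2 1c->1 2a->3 2b->0 2c->3 3a->0 3b->3 3c->4 4a->2 4b->3 4c->0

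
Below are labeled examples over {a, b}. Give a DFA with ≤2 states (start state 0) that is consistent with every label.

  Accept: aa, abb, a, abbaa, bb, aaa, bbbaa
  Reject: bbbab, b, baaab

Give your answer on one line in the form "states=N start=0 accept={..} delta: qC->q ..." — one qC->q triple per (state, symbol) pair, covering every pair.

Grow the machine one transition at a time. Run the examples from 0; the earliest place one falls off (shortest prefix, ties alphabetical) gets sent to the lowest-numbered state that keeps every Accept/Reject pair distinguishable — a pair clashes when both reach the same state with identical unread suffix — and to a fresh state only if none does.
a: 0a undefined. 0a->0: ok.
b: 0b undefined. 0b->0: no, aa/bbbab meet in 0. Open state 1: 0b->1.
ba: 1a undefined. 1a->0: ok.
bb: 1b undefined. 1b->0: ok.
All examples now run through 2 states with every (state, symbol) defined. Accept strings end in {0}, Reject strings end in {1}; accept={0}.

states=2 start=0 accept={0} delta: 0a->0 0b->1 1a->0 1b->0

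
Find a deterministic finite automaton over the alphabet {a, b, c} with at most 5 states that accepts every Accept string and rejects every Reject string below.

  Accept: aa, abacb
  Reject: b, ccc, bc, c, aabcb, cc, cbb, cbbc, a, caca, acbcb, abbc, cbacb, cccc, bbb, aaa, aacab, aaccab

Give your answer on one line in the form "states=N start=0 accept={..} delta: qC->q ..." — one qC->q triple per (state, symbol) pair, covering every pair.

State merging on the prefix tree: take the shortest (then alphabetical) example prefix whose next move is undefined and point that move at state 0, else 1, else 2, ...; a target is out if some Accept/Reject pair would then sit in one state with the same input left (inseparable). If every existing state is out, open a new one.
a: 0a undefined. 0a->0: no, aa/a meet in 0. Open state 1: 0a->1.
b: 0b undefined. 0b->0: ok.
c: 0c undefined. 0c->0: ok.
aa: 1a undefined. 1a->0: no, aa/b meet in 0. 1a->1: no, aa/a meet in 1. Open state 2: 1a->2.
ab: 1b undefined. 1b->0: no, abacb/cbacb meet in 1 with "cb" left. 1b->1: ok.
ac: 1c undefined. 1c->0: ok.
aaa: 2a undefined. 2a->0: ok.
aab: 2b undefined. 2b->0: ok.
aac: 2c undefined. 2c->0: no, abacb/b meet in 0. 2c->1: no, abacb/a meet in 1. 2c->2: no, abacb/b meet in 0. Open state 3: 2c->3.
aaca: 3a undefined. 3a->0: ok.
aacc: 3c undefined. 3c->0: ok.
abacb: 3b undefined. 3b->0: no, abacb/b meet in 0. 3b->1: no, abacb/a meet in 1. 3b->2: ok.
All examples now run through 4 states with every (state, symbol) defined. Accept strings end in {2}, Reject strings end in {0,1}; accept={2}.

states=4 start=0 accept={2} delta: 0a->1 0b->0 0c->0 1a->2 1b->1 1c->0 2a->0 2b->0 2c->3 3a->0 3b->2 3c->0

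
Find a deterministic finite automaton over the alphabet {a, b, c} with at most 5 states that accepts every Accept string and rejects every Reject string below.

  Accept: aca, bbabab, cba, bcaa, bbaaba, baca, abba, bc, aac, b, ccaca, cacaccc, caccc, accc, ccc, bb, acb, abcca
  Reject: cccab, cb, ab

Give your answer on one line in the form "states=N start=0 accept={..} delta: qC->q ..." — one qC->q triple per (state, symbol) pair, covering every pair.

states=3 start=0 accept={0,1} delta: 0a->1 0b->0 0c->1 1a->0 1b->2 1c->2 2a->0 2b->0 2c->0

Grow the machine one transition at a time. Run the examples from 0; the earliest place one falls off (shortest prefix, ties alphabetical) gets sent to the lowest-numbered state that keeps every Accept/Reject pair distinguishable — a pair clashes when both reach the same state with identical unread suffix — and to a fresh state only if none does.
a: 0a undefined. 0a->0: no, b/ab meet in 0 with "b" left. Open state 1: 0a->1.
b: 0b undefined. 0b->0: ok.
c: 0c undefined. 0c->0: no, bc/cb meet in 0. 0c->1: ok.
aa: 1a undefined. 1a->0: ok.
ab: 1b undefined. 1b->0: no, bbabab/cb meet in 0. 1b->1: no, bcaa/cb meet in 1. Open state 2: 1b->2.
ac: 1c undefined. 1c->0: no, b/cccab meet in 0. 1c->1: no, aca/cccab meet in 0. 1c->2: ok.
abb: 2b undefined. 2b->0: ok.
abc: 2c undefined. 2c->0: ok.
aca: 2a undefined. 2a->0: ok.
All examples now run through 3 states with every (state, symbol) defined. Accept strings end in {0,1}, Reject strings end in {2}; accept={0,1}.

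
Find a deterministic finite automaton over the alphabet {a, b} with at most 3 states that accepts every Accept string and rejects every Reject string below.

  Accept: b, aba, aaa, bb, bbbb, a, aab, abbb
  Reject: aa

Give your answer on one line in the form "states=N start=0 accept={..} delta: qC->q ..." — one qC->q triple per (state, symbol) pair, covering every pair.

Grow the machine one transition at a time. Run the examples from 0; the earliest place one falls off (shortest prefix, ties alphabetical) gets sent to the lowest-numbered state that keeps every Accept/Reject pair distinguishable — a pair clashes when both reach the same state with identical unread suffix — and to a fresh state only if none does.
a: 0a undefined. 0a->0: no, aaa/aa meet in 0. Open state 1: 0a->1.
b: 0b undefined. 0b->0: ok.
aa: 1a undefined. 1a->0: no, b/aa meet in 0. 1a->1: no, aaa/aa meet in 1. Open state 2: 1a->2.
ab: 1b undefined. 1b->0: ok.
aaa: 2a undefined. 2a->0: ok.
aab: 2b undefined. 2b->0: ok.
All examples now run through 3 states with every (state, symbol) defined. Accept strings end in {0,1}, Reject strings end in {2}; accept={0,1}.

states=3 start=0 accept={0,1} delta: 0a->1 0b->0 1a->2 1b->0 2a->0 2b->0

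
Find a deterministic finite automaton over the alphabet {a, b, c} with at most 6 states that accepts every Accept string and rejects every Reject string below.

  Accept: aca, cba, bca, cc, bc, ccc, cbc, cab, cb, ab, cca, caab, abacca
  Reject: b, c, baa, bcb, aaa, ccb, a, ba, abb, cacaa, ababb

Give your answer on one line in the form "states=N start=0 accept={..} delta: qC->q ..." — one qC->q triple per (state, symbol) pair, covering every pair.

states=4 start=0 accept={2,3} delta: 0a->1 0b->1 0c->1 1a->1 1b->2 1c->2 2a->3 2b->0 2c->2 3a->0 3b->0 3c->1

State merging on the prefix tree: take the shortest (then alphabetical) example prefix whose next move is undefined and point that move at state 0, else 1, else 2, ...; a target is out if some Accept/Reject pair would then sit in one state with the same input left (inseparable). If every existing state is out, open a new one.
a: 0a undefined. 0a->0: no, ab/b meet in 0 with "b" left. Open state 1: 0a->1.
b: 0b undefined. 0b->0: no, bc/c meet in 0 with "c" left. 0b->1: ok.
c: 0c undefined. 0c->0: no, cba/ba meet in 1 with "a" left. 0c->1: ok.
aa: 1a undefined. 1a->0: no, cab/b meet in 1. 1a->1: ok.
ab: 1b undefined. 1b->0: no, cba/b meet in 1. 1b->1: no, cba/b meet in 1. Open state 2: 1b->2.
ac: 1c undefined. 1c->0: no, aca/b meet in 1. 1c->1: no, aca/b meet in 1. 1c->2: ok.
aba: 2a undefined. 2a->0: no, cc/ababb meet in 2. 2a->1: no, aca/b meet in 1. 2a->2: no, aca/cacaa meet in 2. Open state 3: 2a->3.
abb: 2b undefined. 2b->0: ok.
cbc: 2c undefined. 2c->0: no, ccc/bcb meet in 0. 2c->1: no, ccc/b meet in 1. 2c->2: ok.
abab: 3b undefined. 3b->0: ok.
abac: 3c undefined. 3c->0: no, abacca/b meet in 1. 3c->1: ok.
cacaa: 3a undefined. 3a->0: ok.
All examples now run through 4 states with every (state, symbol) defined. Accept strings end in {2,3}, Reject strings end in {0,1}; accept={2,3}.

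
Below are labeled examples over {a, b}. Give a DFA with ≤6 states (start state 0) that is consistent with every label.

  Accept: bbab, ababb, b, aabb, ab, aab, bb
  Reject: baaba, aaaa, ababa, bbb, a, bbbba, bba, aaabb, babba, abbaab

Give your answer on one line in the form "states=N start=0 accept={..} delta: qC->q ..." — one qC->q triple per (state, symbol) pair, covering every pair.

State merging on the prefix tree: take the shortest (then alphabetical) example prefix whose next move is undefined and point that move at state 0, else 1, else 2, ...; a target is out if some Accept/Reject pair would then sit in one state with the same input left (inseparable). If every existing state is out, open a new one.
a: 0a undefined. 0a->0: no, aabb/aaabb meet in 0 with "bb" left. Open state 1: 0a->1.
b: 0b undefined. 0b->0: no, b/bbb meet in 0. 0b->1: no, b/a meet in 1. Open state 2: 0b->2.
aa: 1a undefined. 1a->0: ok.
ab: 1b undefined. 1b->0: no, ababb/aaabb meet in 2. 1b->1: no, ab/a meet in 1. 1b->2: no, aabb/aaabb meet in 2 with "b" left. Open state 3: 1b->3.
ba: 2a undefined. 2a->0: ok.
bb: 2b undefined. 2b->0: no, b/bbb meet in 2. 2b->1: no, aabb/a meet in 1. 2b->2: no, bbab/bbb meet in 2. 2b->3: ok.
aba: 3a undefined. 3a->0: ok.
abb: 3b undefined. 3b->0: no, bbab/abbaab meet in 2. 3b->1: no, ababb/abbaab meet in 3. 3b->2: no, bbab/bbb meet in 2. 3b->3: no, ababb/bbb meet in 3. Open state 4: 3b->4.
abba: 4a undefined. 4a->0: no, ababb/abbaab meet in 3. 4a->1: no, bbab/abbaab meet in 2. 4a->2: no, bbab/abbaab meet in 2. 4a->3: no, bbab/abbaab meet in 2. 4a->4: ok.
bbbb: 4b undefined. 4b->0: ok.
All examples now run through 5 states with every (state, symbol) defined. Accept strings end in {2,3}, Reject strings end in {0,1,4}; accept={2,3}.

states=5 start=0 accept={2,3} delta: 0a->1 0b->2 1a->0 1b->3 2a->0 2b->3 3a->0 3b->4 4a->4 4b->0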